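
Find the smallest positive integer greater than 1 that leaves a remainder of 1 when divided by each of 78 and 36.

N − 1 must be a common multiple of 78 and 36.
78 = 2 × 3 × 13
36 = 2^2 × 3^2
LCM(78, 36) = 2^2 × 3^2 × 13 = 468.
Smallest N > 1 is LCM + 1 = 468 + 1 = 469.

469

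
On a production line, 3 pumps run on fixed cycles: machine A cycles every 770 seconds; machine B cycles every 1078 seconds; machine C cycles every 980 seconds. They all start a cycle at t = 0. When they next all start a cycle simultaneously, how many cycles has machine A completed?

14 cycles

They are all back at their starting positions together after one LCM of the periods.
770 = 2 × 5 × 7 × 11
1078 = 2 × 7^2 × 11
980 = 2^2 × 5 × 7^2
LCM(770, 1078, 980) = 2^2 × 5 × 7^2 × 11 = 10780.
Cycles for period 770: 10780 / 770 = 14.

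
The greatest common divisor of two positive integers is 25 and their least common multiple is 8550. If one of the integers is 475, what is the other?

450

For two integers, gcd × lcm = product, so the other is (25 × 8550) / 475 = 213750 / 475 = 450.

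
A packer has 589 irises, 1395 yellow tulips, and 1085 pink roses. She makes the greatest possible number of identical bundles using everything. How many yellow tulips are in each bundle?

45

Number of bundles = gcd(589, 1395, 1085).
589 = 19 × 31
1395 = 3^2 × 5 × 31
1085 = 5 × 7 × 31
gcd(589, 1395, 1085) = 31.
yellow tulips per bundle = 1395 / 31 = 45.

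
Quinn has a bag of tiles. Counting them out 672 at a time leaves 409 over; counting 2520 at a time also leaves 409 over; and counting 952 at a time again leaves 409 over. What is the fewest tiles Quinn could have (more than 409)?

N − 409 must be a common multiple of 672, 2520, and 952.
672 = 2^5 × 3 × 7
2520 = 2^3 × 3^2 × 5 × 7
952 = 2^3 × 7 × 17
LCM(672, 2520, 952) = 2^5 × 3^2 × 5 × 7 × 17 = 171360.
Smallest N > 409 is LCM + 409 = 171360 + 409 = 171769.

171769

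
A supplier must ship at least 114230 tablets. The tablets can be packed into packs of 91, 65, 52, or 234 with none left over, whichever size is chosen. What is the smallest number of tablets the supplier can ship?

The number of tablets must be a common multiple of 91, 65, 52, and 234, so a multiple of their LCM.
91 = 7 × 13
65 = 5 × 13
52 = 2^2 × 13
234 = 2 × 3^2 × 13
LCM(91, 65, 52, 234) = 2^2 × 3^2 × 5 × 7 × 13 = 16380.
Smallest multiple of 16380 that is ≥ 114230: ⌈114230/16380⌉ × 16380 = 7 × 16380 = 114660.

114660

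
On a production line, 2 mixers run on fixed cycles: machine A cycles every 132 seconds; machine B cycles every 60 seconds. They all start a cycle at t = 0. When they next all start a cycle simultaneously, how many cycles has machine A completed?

5 cycles

The first common completion time is the LCM of the periods.
132 = 2^2 × 3 × 11
60 = 2^2 × 3 × 5
LCM(132, 60) = 2^2 × 3 × 5 × 11 = 660.
Cycles for period 132: 660 / 132 = 5.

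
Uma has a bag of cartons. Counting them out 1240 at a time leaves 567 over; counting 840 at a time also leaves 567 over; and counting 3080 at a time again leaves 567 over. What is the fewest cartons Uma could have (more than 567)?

287007

N − 567 must be a common multiple of 1240, 840, and 3080.
1240 = 2^3 × 5 × 31
840 = 2^3 × 3 × 5 × 7
3080 = 2^3 × 5 × 7 × 11
LCM(1240, 840, 3080) = 2^3 × 3 × 5 × 7 × 11 × 31 = 286440.
Smallest N > 567 is LCM + 567 = 286440 + 567 = 287007.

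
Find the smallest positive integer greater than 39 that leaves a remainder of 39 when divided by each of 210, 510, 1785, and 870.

103569

N − 39 must be a common multiple of 210, 510, 1785, and 870.
210 = 2 × 3 × 5 × 7
510 = 2 × 3 × 5 × 17
1785 = 3 × 5 × 7 × 17
870 = 2 × 3 × 5 × 29
LCM(210, 510, 1785, 870) = 2 × 3 × 5 × 7 × 17 × 29 = 103530.
Smallest N > 39 is LCM + 39 = 103530 + 39 = 103569.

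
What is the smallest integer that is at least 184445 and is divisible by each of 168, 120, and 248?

208320

The integer must be a common multiple of 168, 120, and 248, so a multiple of their LCM.
168 = 2^3 × 3 × 7
120 = 2^3 × 3 × 5
248 = 2^3 × 31
LCM(168, 120, 248) = 2^3 × 3 × 5 × 7 × 31 = 26040.
Smallest multiple of 26040 that is ≥ 184445: ⌈184445/26040⌉ × 26040 = 8 × 26040 = 208320.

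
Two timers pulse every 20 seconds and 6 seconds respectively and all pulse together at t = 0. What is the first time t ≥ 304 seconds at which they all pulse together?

360 seconds

Joint pulses occur at multiples of LCM(20, 6).
20 = 2^2 × 5
6 = 2 × 3
LCM(20, 6) = 2^2 × 3 × 5 = 60.
Smallest multiple of 60 that is ≥ 304: ⌈304/60⌉ × 60 = 6 × 60 = 360.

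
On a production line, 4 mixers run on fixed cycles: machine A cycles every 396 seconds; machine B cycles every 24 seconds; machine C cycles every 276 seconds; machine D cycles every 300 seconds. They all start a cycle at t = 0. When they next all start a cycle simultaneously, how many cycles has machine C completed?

1650 cycles

The first common completion time is the LCM of the periods.
396 = 2^2 × 3^2 × 11
24 = 2^3 × 3
276 = 2^2 × 3 × 23
300 = 2^2 × 3 × 5^2
LCM(396, 24, 276, 300) = 2^3 × 3^2 × 5^2 × 11 × 23 = 455400.
Cycles for period 276: 455400 / 276 = 1650.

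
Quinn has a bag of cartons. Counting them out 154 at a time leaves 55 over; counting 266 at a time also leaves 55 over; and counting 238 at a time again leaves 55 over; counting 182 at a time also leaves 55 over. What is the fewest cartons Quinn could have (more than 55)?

646701

N − 55 must be a common multiple of 154, 266, 238, and 182.
154 = 2 × 7 × 11
266 = 2 × 7 × 19
238 = 2 × 7 × 17
182 = 2 × 7 × 13
LCM(154, 266, 238, 182) = 2 × 7 × 11 × 13 × 17 × 19 = 646646.
Smallest N > 55 is LCM + 55 = 646646 + 55 = 646701.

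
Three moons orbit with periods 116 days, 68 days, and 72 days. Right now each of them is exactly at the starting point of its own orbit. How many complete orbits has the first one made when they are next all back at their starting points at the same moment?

306 orbits

All finish a whole number of cycles simultaneously at t = LCM of the periods.
116 = 2^2 × 29
68 = 2^2 × 17
72 = 2^3 × 3^2
LCM(116, 68, 72) = 2^3 × 3^2 × 17 × 29 = 35496.
Orbits for period 116: 35496 / 116 = 306.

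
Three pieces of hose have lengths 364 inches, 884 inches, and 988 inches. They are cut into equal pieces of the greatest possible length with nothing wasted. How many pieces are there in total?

Piece length = gcd(364, 884, 988).
364 = 2^2 × 7 × 13
884 = 2^2 × 13 × 17
988 = 2^2 × 13 × 19
gcd(364, 884, 988) = 2^2 × 13 = 52.
Total pieces = 364/52 + 884/52 + 988/52 = 7 + 17 + 19 = 43.

43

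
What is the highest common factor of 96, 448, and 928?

32

96 = 2^5 × 3
448 = 2^6 × 7
928 = 2^5 × 29
gcd(96, 448, 928) = 2^5 = 32.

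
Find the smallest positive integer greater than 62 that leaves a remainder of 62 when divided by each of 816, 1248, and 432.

N − 62 must be a common multiple of 816, 1248, and 432.
816 = 2^4 × 3 × 17
1248 = 2^5 × 3 × 13
432 = 2^4 × 3^3
LCM(816, 1248, 432) = 2^5 × 3^3 × 13 × 17 = 190944.
Smallest N > 62 is LCM + 62 = 190944 + 62 = 191006.

191006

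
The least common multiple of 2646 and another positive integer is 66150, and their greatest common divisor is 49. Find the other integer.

1225

gcd × lcm = product of the two integers, so the other integer is (49 × 66150) / 2646 = 1225.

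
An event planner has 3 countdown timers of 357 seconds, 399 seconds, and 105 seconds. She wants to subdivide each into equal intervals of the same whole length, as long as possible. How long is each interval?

The interval must divide each timer length; the longest such is the gcd.
357 = 3 × 7 × 17
399 = 3 × 7 × 19
105 = 3 × 5 × 7
gcd(357, 399, 105) = 3 × 7 = 21.

21 seconds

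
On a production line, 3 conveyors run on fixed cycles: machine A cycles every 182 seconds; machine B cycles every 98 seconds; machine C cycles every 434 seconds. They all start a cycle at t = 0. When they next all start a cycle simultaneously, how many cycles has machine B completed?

403 cycles

The first common completion time is the LCM of the periods.
182 = 2 × 7 × 13
98 = 2 × 7^2
434 = 2 × 7 × 31
LCM(182, 98, 434) = 2 × 7^2 × 13 × 31 = 39494.
Cycles for period 98: 39494 / 98 = 403.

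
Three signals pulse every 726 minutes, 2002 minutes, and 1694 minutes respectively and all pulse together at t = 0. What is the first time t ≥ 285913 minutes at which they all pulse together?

330330 minutes

Joint pulses occur at multiples of LCM(726, 2002, 1694).
726 = 2 × 3 × 11^2
2002 = 2 × 7 × 11 × 13
1694 = 2 × 7 × 11^2
LCM(726, 2002, 1694) = 2 × 3 × 7 × 11^2 × 13 = 66066.
Smallest multiple of 66066 that is ≥ 285913: ⌈285913/66066⌉ × 66066 = 5 × 66066 = 330330.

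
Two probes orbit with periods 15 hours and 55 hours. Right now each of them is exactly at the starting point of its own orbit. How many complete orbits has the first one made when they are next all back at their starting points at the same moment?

They are all back at their starting positions together after one LCM of the periods.
15 = 3 × 5
55 = 5 × 11
LCM(15, 55) = 3 × 5 × 11 = 165.
Orbits for period 15: 165 / 15 = 11.

11 orbits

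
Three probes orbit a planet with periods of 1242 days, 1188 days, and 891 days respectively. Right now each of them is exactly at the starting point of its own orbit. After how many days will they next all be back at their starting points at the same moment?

The first simultaneous occurrence is after LCM of the individual periods.
1242 = 2 × 3^3 × 23
1188 = 2^2 × 3^3 × 11
891 = 3^4 × 11
LCM(1242, 1188, 891) = 2^2 × 3^4 × 11 × 23 = 81972.

81972 days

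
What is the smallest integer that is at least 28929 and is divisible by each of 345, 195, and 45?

The integer must be a common multiple of 345, 195, and 45, so a multiple of their LCM.
345 = 3 × 5 × 23
195 = 3 × 5 × 13
45 = 3^2 × 5
LCM(345, 195, 45) = 3^2 × 5 × 13 × 23 = 13455.
Smallest multiple of 13455 that is ≥ 28929: ⌈28929/13455⌉ × 13455 = 3 × 13455 = 40365.

40365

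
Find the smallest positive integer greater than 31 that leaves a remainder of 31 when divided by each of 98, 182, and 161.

29333

N − 31 must be a common multiple of 98, 182, and 161.
98 = 2 × 7^2
182 = 2 × 7 × 13
161 = 7 × 23
LCM(98, 182, 161) = 2 × 7^2 × 13 × 23 = 29302.
Smallest N > 31 is LCM + 31 = 29302 + 31 = 29333.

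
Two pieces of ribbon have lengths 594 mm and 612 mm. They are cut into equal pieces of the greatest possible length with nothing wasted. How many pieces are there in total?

Piece length = gcd(594, 612).
594 = 2 × 3^3 × 11
612 = 2^2 × 3^2 × 17
gcd(594, 612) = 2 × 3^2 = 18.
Total pieces = 594/18 + 612/18 = 33 + 34 = 67.

67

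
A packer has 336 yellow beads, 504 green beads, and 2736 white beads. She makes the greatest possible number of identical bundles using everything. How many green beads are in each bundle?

21

Number of bundles = gcd(336, 504, 2736).
336 = 2^4 × 3 × 7
504 = 2^3 × 3^2 × 7
2736 = 2^4 × 3^2 × 19
gcd(336, 504, 2736) = 2^3 × 3 = 24.
green beads per bundle = 504 / 24 = 21.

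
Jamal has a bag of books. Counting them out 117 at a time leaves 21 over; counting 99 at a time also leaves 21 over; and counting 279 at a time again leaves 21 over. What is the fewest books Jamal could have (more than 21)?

N − 21 must be a common multiple of 117, 99, and 279.
117 = 3^2 × 13
99 = 3^2 × 11
279 = 3^2 × 31
LCM(117, 99, 279) = 3^2 × 11 × 13 × 31 = 39897.
Smallest N > 21 is LCM + 21 = 39897 + 21 = 39918.

39918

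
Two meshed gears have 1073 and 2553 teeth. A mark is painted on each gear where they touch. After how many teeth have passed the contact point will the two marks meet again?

74037 teeth

They coincide at every common multiple of the periods; the first is the LCM.
1073 = 29 × 37
2553 = 3 × 23 × 37
LCM(1073, 2553) = 3 × 23 × 29 × 37 = 74037.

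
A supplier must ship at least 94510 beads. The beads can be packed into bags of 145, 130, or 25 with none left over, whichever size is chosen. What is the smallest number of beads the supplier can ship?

113100

The number of beads must be a common multiple of 145, 130, and 25, so a multiple of their LCM.
145 = 5 × 29
130 = 2 × 5 × 13
25 = 5^2
LCM(145, 130, 25) = 2 × 5^2 × 13 × 29 = 18850.
Smallest multiple of 18850 that is ≥ 94510: ⌈94510/18850⌉ × 18850 = 6 × 18850 = 113100.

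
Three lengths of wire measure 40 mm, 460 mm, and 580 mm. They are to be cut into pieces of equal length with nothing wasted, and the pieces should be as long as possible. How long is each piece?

Each piece length must divide every original length, so the longest possible is gcd(40, 460, 580).
40 = 2^3 × 5
460 = 2^2 × 5 × 23
580 = 2^2 × 5 × 29
gcd(40, 460, 580) = 2^2 × 5 = 20.

20 mm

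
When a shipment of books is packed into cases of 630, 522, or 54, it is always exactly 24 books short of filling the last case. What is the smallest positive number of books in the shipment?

Being 24 short of a full case of size k means N ≡ −24 (mod k), i.e. N + 24 is a multiple of each size.
630 = 2 × 3^2 × 5 × 7
522 = 2 × 3^2 × 29
54 = 2 × 3^3
LCM(630, 522, 54) = 2 × 3^3 × 5 × 7 × 29 = 54810.
Smallest positive N is 54810 − 24 = 54786.

54786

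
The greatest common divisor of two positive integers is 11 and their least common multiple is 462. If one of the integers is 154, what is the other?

For two integers, gcd × lcm = product, so the other is (11 × 462) / 154 = 5082 / 154 = 33.

33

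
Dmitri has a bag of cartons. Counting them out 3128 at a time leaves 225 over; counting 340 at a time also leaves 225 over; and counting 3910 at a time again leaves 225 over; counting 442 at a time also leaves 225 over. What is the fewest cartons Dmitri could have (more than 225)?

203545

N − 225 must be a common multiple of 3128, 340, 3910, and 442.
3128 = 2^3 × 17 × 23
340 = 2^2 × 5 × 17
3910 = 2 × 5 × 17 × 23
442 = 2 × 13 × 17
LCM(3128, 340, 3910, 442) = 2^3 × 5 × 13 × 17 × 23 = 203320.
Smallest N > 225 is LCM + 225 = 203320 + 225 = 203545.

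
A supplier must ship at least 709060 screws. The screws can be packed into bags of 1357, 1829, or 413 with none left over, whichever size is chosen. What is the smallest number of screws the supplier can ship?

883407

The number of screws must be a common multiple of 1357, 1829, and 413, so a multiple of their LCM.
1357 = 23 × 59
1829 = 31 × 59
413 = 7 × 59
LCM(1357, 1829, 413) = 7 × 23 × 31 × 59 = 294469.
Smallest multiple of 294469 that is ≥ 709060: ⌈709060/294469⌉ × 294469 = 3 × 294469 = 883407.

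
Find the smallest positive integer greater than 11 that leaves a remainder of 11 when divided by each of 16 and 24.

59

N − 11 must be a common multiple of 16 and 24.
16 = 2^4
24 = 2^3 × 3
LCM(16, 24) = 2^4 × 3 = 48.
Smallest N > 11 is LCM + 11 = 48 + 11 = 59.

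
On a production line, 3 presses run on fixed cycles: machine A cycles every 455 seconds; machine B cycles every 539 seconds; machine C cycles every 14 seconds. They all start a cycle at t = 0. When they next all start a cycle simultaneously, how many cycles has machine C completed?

They are all back at their starting positions together after one LCM of the periods.
455 = 5 × 7 × 13
539 = 7^2 × 11
14 = 2 × 7
LCM(455, 539, 14) = 2 × 5 × 7^2 × 11 × 13 = 70070.
Cycles for period 14: 70070 / 14 = 5005.

5005 cycles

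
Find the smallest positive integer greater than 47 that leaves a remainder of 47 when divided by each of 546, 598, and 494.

238649

N − 47 must be a common multiple of 546, 598, and 494.
546 = 2 × 3 × 7 × 13
598 = 2 × 13 × 23
494 = 2 × 13 × 19
LCM(546, 598, 494) = 2 × 3 × 7 × 13 × 19 × 23 = 238602.
Smallest N > 47 is LCM + 47 = 238602 + 47 = 238649.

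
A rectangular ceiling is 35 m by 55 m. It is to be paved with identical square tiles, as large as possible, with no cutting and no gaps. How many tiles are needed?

Tile side = gcd(35, 55).
35 = 5 × 7
55 = 5 × 11
gcd(35, 55) = 5.
Tiles: (35/5) × (55/5) = 7 × 11 = 77.

77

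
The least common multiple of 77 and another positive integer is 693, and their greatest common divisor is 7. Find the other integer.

gcd × lcm = product of the two integers, so the other integer is (7 × 693) / 77 = 63.

63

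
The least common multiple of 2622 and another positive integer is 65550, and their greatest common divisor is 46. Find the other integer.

gcd × lcm = product of the two integers, so the other integer is (46 × 65550) / 2622 = 1150.

1150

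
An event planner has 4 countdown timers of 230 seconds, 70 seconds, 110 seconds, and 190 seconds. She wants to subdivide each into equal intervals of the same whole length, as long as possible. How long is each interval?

The interval must divide each timer length; the longest such is the gcd.
230 = 2 × 5 × 23
70 = 2 × 5 × 7
110 = 2 × 5 × 11
190 = 2 × 5 × 19
gcd(230, 70, 110, 190) = 2 × 5 = 10.

10 seconds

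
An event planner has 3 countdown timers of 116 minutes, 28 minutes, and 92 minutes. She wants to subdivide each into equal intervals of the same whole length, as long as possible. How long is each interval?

The interval must divide each timer length; the longest such is the gcd.
116 = 2^2 × 29
28 = 2^2 × 7
92 = 2^2 × 23
gcd(116, 28, 92) = 2^2 = 4.

4 minutes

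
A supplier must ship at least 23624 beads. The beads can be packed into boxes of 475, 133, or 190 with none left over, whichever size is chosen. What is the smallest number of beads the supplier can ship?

26600

The number of beads must be a common multiple of 475, 133, and 190, so a multiple of their LCM.
475 = 5^2 × 19
133 = 7 × 19
190 = 2 × 5 × 19
LCM(475, 133, 190) = 2 × 5^2 × 7 × 19 = 6650.
Smallest multiple of 6650 that is ≥ 23624: ⌈23624/6650⌉ × 6650 = 4 × 6650 = 26600.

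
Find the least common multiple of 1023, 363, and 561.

191301

1023 = 3 × 11 × 31
363 = 3 × 11^2
561 = 3 × 11 × 17
LCM(1023, 363, 561) = 3 × 11^2 × 17 × 31 = 191301.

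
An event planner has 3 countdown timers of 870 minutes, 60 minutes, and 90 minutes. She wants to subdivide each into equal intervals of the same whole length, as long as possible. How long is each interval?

30 minutes

The interval must divide each timer length; the longest such is the gcd.
870 = 2 × 3 × 5 × 29
60 = 2^2 × 3 × 5
90 = 2 × 3^2 × 5
gcd(870, 60, 90) = 2 × 3 × 5 = 30.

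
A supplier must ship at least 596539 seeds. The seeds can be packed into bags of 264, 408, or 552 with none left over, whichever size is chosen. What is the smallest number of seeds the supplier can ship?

619344

The number of seeds must be a common multiple of 264, 408, and 552, so a multiple of their LCM.
264 = 2^3 × 3 × 11
408 = 2^3 × 3 × 17
552 = 2^3 × 3 × 23
LCM(264, 408, 552) = 2^3 × 3 × 11 × 17 × 23 = 103224.
Smallest multiple of 103224 that is ≥ 596539: ⌈596539/103224⌉ × 103224 = 6 × 103224 = 619344.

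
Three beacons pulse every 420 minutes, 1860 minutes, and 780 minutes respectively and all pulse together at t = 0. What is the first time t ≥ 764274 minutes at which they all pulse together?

Joint pulses occur at multiples of LCM(420, 1860, 780).
420 = 2^2 × 3 × 5 × 7
1860 = 2^2 × 3 × 5 × 31
780 = 2^2 × 3 × 5 × 13
LCM(420, 1860, 780) = 2^2 × 3 × 5 × 7 × 13 × 31 = 169260.
Smallest multiple of 169260 that is ≥ 764274: ⌈764274/169260⌉ × 169260 = 5 × 169260 = 846300.

846300 minutes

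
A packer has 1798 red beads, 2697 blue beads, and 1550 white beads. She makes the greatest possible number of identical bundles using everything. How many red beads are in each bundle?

58

Number of bundles = gcd(1798, 2697, 1550).
1798 = 2 × 29 × 31
2697 = 3 × 29 × 31
1550 = 2 × 5^2 × 31
gcd(1798, 2697, 1550) = 31.
red beads per bundle = 1798 / 31 = 58.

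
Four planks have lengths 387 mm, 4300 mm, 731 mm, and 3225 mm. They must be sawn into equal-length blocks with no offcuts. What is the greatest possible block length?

This is the greatest common divisor of 387, 4300, 731, and 3225.
387 = 3^2 × 43
4300 = 2^2 × 5^2 × 43
731 = 17 × 43
3225 = 3 × 5^2 × 43
gcd(387, 4300, 731, 3225) = 43.

43 mm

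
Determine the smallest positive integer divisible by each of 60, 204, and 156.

13260

60 = 2^2 × 3 × 5
204 = 2^2 × 3 × 17
156 = 2^2 × 3 × 13
LCM(60, 204, 156) = 2^2 × 3 × 5 × 13 × 17 = 13260.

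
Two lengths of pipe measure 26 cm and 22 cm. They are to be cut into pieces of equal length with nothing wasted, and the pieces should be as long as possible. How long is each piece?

By the Euclidean algorithm:
26 = 1 × 22 + 4
22 = 5 × 4 + 2
4 = 2 × 2 + 0
gcd(26, 22) = 2.

2 cm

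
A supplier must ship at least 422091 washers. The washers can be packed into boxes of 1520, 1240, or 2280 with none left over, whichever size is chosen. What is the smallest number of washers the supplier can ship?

424080

The number of washers must be a common multiple of 1520, 1240, and 2280, so a multiple of their LCM.
1520 = 2^4 × 5 × 19
1240 = 2^3 × 5 × 31
2280 = 2^3 × 3 × 5 × 19
LCM(1520, 1240, 2280) = 2^4 × 3 × 5 × 19 × 31 = 141360.
Smallest multiple of 141360 that is ≥ 422091: ⌈422091/141360⌉ × 141360 = 3 × 141360 = 424080.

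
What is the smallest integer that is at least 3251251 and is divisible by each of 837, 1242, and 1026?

The integer must be a common multiple of 837, 1242, and 1026, so a multiple of their LCM.
837 = 3^3 × 31
1242 = 2 × 3^3 × 23
1026 = 2 × 3^3 × 19
LCM(837, 1242, 1026) = 2 × 3^3 × 19 × 23 × 31 = 731538.
Smallest multiple of 731538 that is ≥ 3251251: ⌈3251251/731538⌉ × 731538 = 5 × 731538 = 3657690.

3657690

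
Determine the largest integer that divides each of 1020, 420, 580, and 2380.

1020 = 2^2 × 3 × 5 × 17
420 = 2^2 × 3 × 5 × 7
580 = 2^2 × 5 × 29
2380 = 2^2 × 5 × 7 × 17
gcd(1020, 420, 580, 2380) = 2^2 × 5 = 20.

20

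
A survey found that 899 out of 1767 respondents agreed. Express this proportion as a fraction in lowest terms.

29/57

899 = 29 × 31
1767 = 3 × 19 × 31
gcd(899, 1767) = 31.
Divide numerator and denominator by 31: 899/1767 = 29/57.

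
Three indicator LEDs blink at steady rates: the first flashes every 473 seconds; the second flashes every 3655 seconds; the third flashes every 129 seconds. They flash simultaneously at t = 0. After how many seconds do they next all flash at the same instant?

120615 seconds

We need the least common multiple of the intervals.
473 = 11 × 43
3655 = 5 × 17 × 43
129 = 3 × 43
LCM(473, 3655, 129) = 3 × 5 × 11 × 17 × 43 = 120615.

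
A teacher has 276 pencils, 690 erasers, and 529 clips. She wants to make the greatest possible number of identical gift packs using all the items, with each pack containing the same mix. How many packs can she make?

The pack count must divide each quantity, so the greatest is gcd(276, 690, 529).
276 = 2^2 × 3 × 23
690 = 2 × 3 × 5 × 23
529 = 23^2
gcd(276, 690, 529) = 23.

23 packs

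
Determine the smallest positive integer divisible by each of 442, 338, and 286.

442 = 2 × 13 × 17
338 = 2 × 13^2
286 = 2 × 11 × 13
LCM(442, 338, 286) = 2 × 11 × 13^2 × 17 = 63206.

63206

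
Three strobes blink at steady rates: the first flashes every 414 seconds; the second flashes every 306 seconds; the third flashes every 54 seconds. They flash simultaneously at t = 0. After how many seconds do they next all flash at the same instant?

21114 seconds

We need the least common multiple of the intervals.
414 = 2 × 3^2 × 23
306 = 2 × 3^2 × 17
54 = 2 × 3^3
LCM(414, 306, 54) = 2 × 3^3 × 17 × 23 = 21114.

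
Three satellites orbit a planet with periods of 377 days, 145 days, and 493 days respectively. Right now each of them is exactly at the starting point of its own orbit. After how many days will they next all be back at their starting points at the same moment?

32045 days

They coincide at every common multiple of the periods; the first is the LCM.
377 = 13 × 29
145 = 5 × 29
493 = 17 × 29
LCM(377, 145, 493) = 5 × 13 × 17 × 29 = 32045.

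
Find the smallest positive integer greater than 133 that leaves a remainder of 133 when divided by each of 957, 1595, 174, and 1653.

N − 133 must be a common multiple of 957, 1595, 174, and 1653.
957 = 3 × 11 × 29
1595 = 5 × 11 × 29
174 = 2 × 3 × 29
1653 = 3 × 19 × 29
LCM(957, 1595, 174, 1653) = 2 × 3 × 5 × 11 × 19 × 29 = 181830.
Smallest N > 133 is LCM + 133 = 181830 + 133 = 181963.

181963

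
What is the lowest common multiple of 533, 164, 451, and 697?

533 = 13 × 41
164 = 2^2 × 41
451 = 11 × 41
697 = 17 × 41
LCM(533, 164, 451, 697) = 2^2 × 11 × 13 × 17 × 41 = 398684.

398684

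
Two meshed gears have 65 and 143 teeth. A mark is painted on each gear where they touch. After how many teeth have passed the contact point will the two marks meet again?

715 teeth

The first simultaneous occurrence is after LCM of the individual periods.
65 = 5 × 13
143 = 11 × 13
LCM(65, 143) = 5 × 11 × 13 = 715.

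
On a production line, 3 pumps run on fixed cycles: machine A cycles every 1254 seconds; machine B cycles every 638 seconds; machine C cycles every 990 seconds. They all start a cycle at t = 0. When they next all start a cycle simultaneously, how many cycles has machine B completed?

855 cycles

They are all back at their starting positions together after one LCM of the periods.
1254 = 2 × 3 × 11 × 19
638 = 2 × 11 × 29
990 = 2 × 3^2 × 5 × 11
LCM(1254, 638, 990) = 2 × 3^2 × 5 × 11 × 19 × 29 = 545490.
Cycles for period 638: 545490 / 638 = 855.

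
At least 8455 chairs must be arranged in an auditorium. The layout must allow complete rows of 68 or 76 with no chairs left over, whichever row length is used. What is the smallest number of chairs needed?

The number of chairs must be a common multiple of 68 and 76, so a multiple of their LCM.
68 = 2^2 × 17
76 = 2^2 × 19
LCM(68, 76) = 2^2 × 17 × 19 = 1292.
Smallest multiple of 1292 that is ≥ 8455: ⌈8455/1292⌉ × 1292 = 7 × 1292 = 9044.

9044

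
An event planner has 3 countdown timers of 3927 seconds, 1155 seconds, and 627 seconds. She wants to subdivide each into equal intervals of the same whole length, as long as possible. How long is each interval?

The interval must divide each timer length; the longest such is the gcd.
3927 = 3 × 7 × 11 × 17
1155 = 3 × 5 × 7 × 11
627 = 3 × 11 × 19
gcd(3927, 1155, 627) = 3 × 11 = 33.

33 seconds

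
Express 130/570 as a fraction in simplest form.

130 = 2 × 5 × 13
570 = 2 × 3 × 5 × 19
gcd(130, 570) = 2 × 5 = 10.
Divide numerator and denominator by 10: 130/570 = 13/57.

13/57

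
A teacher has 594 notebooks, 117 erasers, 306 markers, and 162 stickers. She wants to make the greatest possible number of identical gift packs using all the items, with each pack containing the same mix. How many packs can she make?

The pack count must divide each quantity, so the greatest is gcd(594, 117, 306, 162).
594 = 2 × 3^3 × 11
117 = 3^2 × 13
306 = 2 × 3^2 × 17
162 = 2 × 3^4
gcd(594, 117, 306, 162) = 3^2 = 9.

9 packs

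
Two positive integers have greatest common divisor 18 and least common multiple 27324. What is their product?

For any two positive integers, gcd × lcm = product = 18 × 27324 = 491832.

491832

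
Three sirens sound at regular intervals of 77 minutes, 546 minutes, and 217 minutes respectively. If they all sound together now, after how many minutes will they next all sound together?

The first simultaneous occurrence is after LCM of the individual periods.
77 = 7 × 11
546 = 2 × 3 × 7 × 13
217 = 7 × 31
LCM(77, 546, 217) = 2 × 3 × 7 × 11 × 13 × 31 = 186186.

186186 minutes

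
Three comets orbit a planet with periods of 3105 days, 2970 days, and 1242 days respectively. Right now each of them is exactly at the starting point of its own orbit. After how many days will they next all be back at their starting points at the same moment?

68310 days

The first simultaneous occurrence is after LCM of the individual periods.
3105 = 3^3 × 5 × 23
2970 = 2 × 3^3 × 5 × 11
1242 = 2 × 3^3 × 23
LCM(3105, 2970, 1242) = 2 × 3^3 × 5 × 11 × 23 = 68310.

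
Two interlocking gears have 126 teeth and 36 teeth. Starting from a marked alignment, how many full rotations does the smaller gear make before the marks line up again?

All finish a whole number of cycles simultaneously at t = LCM of the periods.
126 = 2 × 3^2 × 7
36 = 2^2 × 3^2
LCM(126, 36) = 2^2 × 3^2 × 7 = 252.
Rotations for period 36: 252 / 36 = 7.

7 rotations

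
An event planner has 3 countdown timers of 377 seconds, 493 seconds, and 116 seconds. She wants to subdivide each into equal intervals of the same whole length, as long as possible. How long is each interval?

The interval must divide each timer length; the longest such is the gcd.
377 = 13 × 29
493 = 17 × 29
116 = 2^2 × 29
gcd(377, 493, 116) = 29.

29 seconds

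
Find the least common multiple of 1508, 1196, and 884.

589628

1508 = 2^2 × 13 × 29
1196 = 2^2 × 13 × 23
884 = 2^2 × 13 × 17
LCM(1508, 1196, 884) = 2^2 × 13 × 17 × 23 × 29 = 589628.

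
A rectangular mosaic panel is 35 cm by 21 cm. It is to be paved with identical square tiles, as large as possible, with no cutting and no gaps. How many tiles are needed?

15

Tile side = gcd(35, 21).
35 = 5 × 7
21 = 3 × 7
gcd(35, 21) = 7.
Tiles: (35/7) × (21/7) = 5 × 3 = 15.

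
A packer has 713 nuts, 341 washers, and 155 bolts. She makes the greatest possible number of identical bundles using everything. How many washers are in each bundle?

Number of bundles = gcd(713, 341, 155).
713 = 23 × 31
341 = 11 × 31
155 = 5 × 31
gcd(713, 341, 155) = 31.
washers per bundle = 341 / 31 = 11.

11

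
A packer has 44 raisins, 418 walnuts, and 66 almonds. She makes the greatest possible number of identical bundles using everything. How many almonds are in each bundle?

Number of bundles = gcd(44, 418, 66).
44 = 2^2 × 11
418 = 2 × 11 × 19
66 = 2 × 3 × 11
gcd(44, 418, 66) = 2 × 11 = 22.
almonds per bundle = 66 / 22 = 3.

3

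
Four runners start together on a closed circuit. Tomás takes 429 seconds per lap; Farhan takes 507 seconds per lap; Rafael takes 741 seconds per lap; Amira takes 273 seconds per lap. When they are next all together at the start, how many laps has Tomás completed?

1729 laps

The first common completion time is the LCM of the periods.
429 = 3 × 11 × 13
507 = 3 × 13^2
741 = 3 × 13 × 19
273 = 3 × 7 × 13
LCM(429, 507, 741, 273) = 3 × 7 × 11 × 13^2 × 19 = 741741.
Laps for period 429: 741741 / 429 = 1729.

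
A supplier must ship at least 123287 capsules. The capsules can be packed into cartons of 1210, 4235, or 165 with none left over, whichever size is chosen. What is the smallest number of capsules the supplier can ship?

127050

The number of capsules must be a common multiple of 1210, 4235, and 165, so a multiple of their LCM.
1210 = 2 × 5 × 11^2
4235 = 5 × 7 × 11^2
165 = 3 × 5 × 11
LCM(1210, 4235, 165) = 2 × 3 × 5 × 7 × 11^2 = 25410.
Smallest multiple of 25410 that is ≥ 123287: ⌈123287/25410⌉ × 25410 = 5 × 25410 = 127050.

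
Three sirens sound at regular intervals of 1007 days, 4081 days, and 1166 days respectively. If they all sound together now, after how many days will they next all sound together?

They coincide at every common multiple of the periods; the first is the LCM.
1007 = 19 × 53
4081 = 7 × 11 × 53
1166 = 2 × 11 × 53
LCM(1007, 4081, 1166) = 2 × 7 × 11 × 19 × 53 = 155078.

155078 days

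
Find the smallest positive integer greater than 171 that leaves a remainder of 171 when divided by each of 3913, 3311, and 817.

817988

N − 171 must be a common multiple of 3913, 3311, and 817.
3913 = 7 × 13 × 43
3311 = 7 × 11 × 43
817 = 19 × 43
LCM(3913, 3311, 817) = 7 × 11 × 13 × 19 × 43 = 817817.
Smallest N > 171 is LCM + 171 = 817817 + 171 = 817988.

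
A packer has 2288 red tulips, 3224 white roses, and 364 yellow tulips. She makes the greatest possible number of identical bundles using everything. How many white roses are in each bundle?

Number of bundles = gcd(2288, 3224, 364).
2288 = 2^4 × 11 × 13
3224 = 2^3 × 13 × 31
364 = 2^2 × 7 × 13
gcd(2288, 3224, 364) = 2^2 × 13 = 52.
white roses per bundle = 3224 / 52 = 62.

62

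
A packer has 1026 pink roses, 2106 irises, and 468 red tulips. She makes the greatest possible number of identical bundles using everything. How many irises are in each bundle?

Number of bundles = gcd(1026, 2106, 468).
1026 = 2 × 3^3 × 19
2106 = 2 × 3^4 × 13
468 = 2^2 × 3^2 × 13
gcd(1026, 2106, 468) = 2 × 3^2 = 18.
irises per bundle = 2106 / 18 = 117.

117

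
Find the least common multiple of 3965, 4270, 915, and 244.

3965 = 5 × 13 × 61
4270 = 2 × 5 × 7 × 61
915 = 3 × 5 × 61
244 = 2^2 × 61
LCM(3965, 4270, 915, 244) = 2^2 × 3 × 5 × 7 × 13 × 61 = 333060.

333060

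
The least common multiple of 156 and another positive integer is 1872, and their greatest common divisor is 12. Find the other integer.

gcd × lcm = product of the two integers, so the other integer is (12 × 1872) / 156 = 144.

144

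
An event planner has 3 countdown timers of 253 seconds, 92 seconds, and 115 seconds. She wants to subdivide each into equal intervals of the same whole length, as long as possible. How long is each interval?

23 seconds

The interval must divide each timer length; the longest such is the gcd.
253 = 11 × 23
92 = 2^2 × 23
115 = 5 × 23
gcd(253, 92, 115) = 23.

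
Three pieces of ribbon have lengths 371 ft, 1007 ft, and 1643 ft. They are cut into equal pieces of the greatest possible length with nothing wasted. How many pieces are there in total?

Piece length = gcd(371, 1007, 1643).
371 = 7 × 53
1007 = 19 × 53
1643 = 31 × 53
gcd(371, 1007, 1643) = 53.
Total pieces = 371/53 + 1007/53 + 1643/53 = 7 + 19 + 31 = 57.

57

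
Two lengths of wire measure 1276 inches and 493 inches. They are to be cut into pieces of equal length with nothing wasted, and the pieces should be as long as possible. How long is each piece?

29 inches

By the Euclidean algorithm:
1276 = 2 × 493 + 290
493 = 1 × 290 + 203
290 = 1 × 203 + 87
203 = 2 × 87 + 29
87 = 3 × 29 + 0
gcd(1276, 493) = 29.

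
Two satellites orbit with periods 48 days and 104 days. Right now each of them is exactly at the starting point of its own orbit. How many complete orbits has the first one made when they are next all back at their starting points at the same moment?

13 orbits

All finish a whole number of cycles simultaneously at t = LCM of the periods.
48 = 2^4 × 3
104 = 2^3 × 13
LCM(48, 104) = 2^4 × 3 × 13 = 624.
Orbits for period 48: 624 / 48 = 13.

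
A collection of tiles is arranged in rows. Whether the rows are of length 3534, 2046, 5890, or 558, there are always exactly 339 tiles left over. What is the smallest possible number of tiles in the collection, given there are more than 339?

N − 339 must be a common multiple of 3534, 2046, 5890, and 558.
3534 = 2 × 3 × 19 × 31
2046 = 2 × 3 × 11 × 31
5890 = 2 × 5 × 19 × 31
558 = 2 × 3^2 × 31
LCM(3534, 2046, 5890, 558) = 2 × 3^2 × 5 × 11 × 19 × 31 = 583110.
Smallest N > 339 is LCM + 339 = 583110 + 339 = 583449.

583449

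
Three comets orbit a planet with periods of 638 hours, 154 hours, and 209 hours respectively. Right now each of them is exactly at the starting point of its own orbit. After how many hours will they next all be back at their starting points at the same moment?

84854 hours

They coincide at every common multiple of the periods; the first is the LCM.
638 = 2 × 11 × 29
154 = 2 × 7 × 11
209 = 11 × 19
LCM(638, 154, 209) = 2 × 7 × 11 × 19 × 29 = 84854.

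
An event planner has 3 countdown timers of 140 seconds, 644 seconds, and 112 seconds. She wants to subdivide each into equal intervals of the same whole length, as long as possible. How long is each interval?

The interval must divide each timer length; the longest such is the gcd.
140 = 2^2 × 5 × 7
644 = 2^2 × 7 × 23
112 = 2^4 × 7
gcd(140, 644, 112) = 2^2 × 7 = 28.

28 seconds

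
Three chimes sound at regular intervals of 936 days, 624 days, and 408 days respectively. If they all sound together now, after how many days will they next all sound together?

31824 days

The first simultaneous occurrence is after LCM of the individual periods.
936 = 2^3 × 3^2 × 13
624 = 2^4 × 3 × 13
408 = 2^3 × 3 × 17
LCM(936, 624, 408) = 2^4 × 3^2 × 13 × 17 = 31824.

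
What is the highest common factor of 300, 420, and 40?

300 = 2^2 × 3 × 5^2
420 = 2^2 × 3 × 5 × 7
40 = 2^3 × 5
gcd(300, 420, 40) = 2^2 × 5 = 20.

20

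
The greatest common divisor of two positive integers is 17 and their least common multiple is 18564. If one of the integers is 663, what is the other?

476

For two integers, gcd × lcm = product, so the other is (17 × 18564) / 663 = 315588 / 663 = 476.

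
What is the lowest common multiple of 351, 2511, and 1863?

750789

351 = 3^3 × 13
2511 = 3^4 × 31
1863 = 3^4 × 23
LCM(351, 2511, 1863) = 3^4 × 13 × 23 × 31 = 750789.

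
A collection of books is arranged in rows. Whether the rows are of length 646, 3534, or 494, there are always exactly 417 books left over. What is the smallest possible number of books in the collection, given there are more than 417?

781431

N − 417 must be a common multiple of 646, 3534, and 494.
646 = 2 × 17 × 19
3534 = 2 × 3 × 19 × 31
494 = 2 × 13 × 19
LCM(646, 3534, 494) = 2 × 3 × 13 × 17 × 19 × 31 = 781014.
Smallest N > 417 is LCM + 417 = 781014 + 417 = 781431.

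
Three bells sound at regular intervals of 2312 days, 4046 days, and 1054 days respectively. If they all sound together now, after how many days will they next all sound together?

501704 days

The first simultaneous occurrence is after LCM of the individual periods.
2312 = 2^3 × 17^2
4046 = 2 × 7 × 17^2
1054 = 2 × 17 × 31
LCM(2312, 4046, 1054) = 2^3 × 7 × 17^2 × 31 = 501704.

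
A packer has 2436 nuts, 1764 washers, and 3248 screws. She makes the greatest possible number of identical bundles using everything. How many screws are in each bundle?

Number of bundles = gcd(2436, 1764, 3248).
2436 = 2^2 × 3 × 7 × 29
1764 = 2^2 × 3^2 × 7^2
3248 = 2^4 × 7 × 29
gcd(2436, 1764, 3248) = 2^2 × 7 = 28.
screws per bundle = 3248 / 28 = 116.

116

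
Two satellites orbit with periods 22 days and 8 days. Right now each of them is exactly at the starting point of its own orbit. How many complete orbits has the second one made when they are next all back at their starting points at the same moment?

11 orbits

All finish a whole number of cycles simultaneously at t = LCM of the periods.
22 = 2 × 11
8 = 2^3
LCM(22, 8) = 2^3 × 11 = 88.
Orbits for period 8: 88 / 8 = 11.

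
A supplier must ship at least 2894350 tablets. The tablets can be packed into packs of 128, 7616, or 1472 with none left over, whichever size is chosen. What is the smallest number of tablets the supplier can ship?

The number of tablets must be a common multiple of 128, 7616, and 1472, so a multiple of their LCM.
128 = 2^7
7616 = 2^6 × 7 × 17
1472 = 2^6 × 23
LCM(128, 7616, 1472) = 2^7 × 7 × 17 × 23 = 350336.
Smallest multiple of 350336 that is ≥ 2894350: ⌈2894350/350336⌉ × 350336 = 9 × 350336 = 3153024.

3153024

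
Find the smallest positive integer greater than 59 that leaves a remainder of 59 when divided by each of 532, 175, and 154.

N − 59 must be a common multiple of 532, 175, and 154.
532 = 2^2 × 7 × 19
175 = 5^2 × 7
154 = 2 × 7 × 11
LCM(532, 175, 154) = 2^2 × 5^2 × 7 × 11 × 19 = 146300.
Smallest N > 59 is LCM + 59 = 146300 + 59 = 146359.

146359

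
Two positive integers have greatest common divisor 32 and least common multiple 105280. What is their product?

3368960

For any two positive integers, gcd × lcm = product = 32 × 105280 = 3368960.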